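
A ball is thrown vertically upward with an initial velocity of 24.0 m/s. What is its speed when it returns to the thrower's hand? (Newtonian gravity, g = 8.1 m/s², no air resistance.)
By conservation of energy, the ball returns at the same speed = 24.0 m/s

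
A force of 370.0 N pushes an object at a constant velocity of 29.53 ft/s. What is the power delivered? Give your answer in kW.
P = Fv = 370 N × 9.001 m/s = 3330 W = 3.33 kW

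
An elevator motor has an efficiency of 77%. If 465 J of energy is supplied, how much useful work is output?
W_out = η × W_in = 0.77 × 465 = 358.05 J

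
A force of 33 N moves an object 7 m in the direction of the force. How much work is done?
W = Fd = 33×7 = 231.0 J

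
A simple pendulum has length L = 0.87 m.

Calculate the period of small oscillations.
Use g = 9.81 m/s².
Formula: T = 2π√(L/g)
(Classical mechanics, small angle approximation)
T = 2π√(L/g) = 2π√(0.87/9.81) = 1.871 s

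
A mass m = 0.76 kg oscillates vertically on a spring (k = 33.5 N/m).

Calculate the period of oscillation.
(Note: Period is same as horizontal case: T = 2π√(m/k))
T = 2π√(m/k) = 2π√(0.76/33.5) = 0.9464 s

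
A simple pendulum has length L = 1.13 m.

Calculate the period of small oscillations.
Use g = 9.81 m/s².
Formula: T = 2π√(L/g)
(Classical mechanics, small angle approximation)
T = 2π√(L/g) = 2π√(1.13/9.81) = 2.132 s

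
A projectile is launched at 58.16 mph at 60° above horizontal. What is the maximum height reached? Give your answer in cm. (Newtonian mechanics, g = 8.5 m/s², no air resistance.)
H = v₀²sin²(θ)/(2g) (with unit conversion) = 2982.0 cm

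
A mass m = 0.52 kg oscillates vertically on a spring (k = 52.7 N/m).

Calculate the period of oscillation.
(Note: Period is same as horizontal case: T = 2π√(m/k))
T = 2π√(m/k) = 2π√(0.52/52.7) = 0.6241 s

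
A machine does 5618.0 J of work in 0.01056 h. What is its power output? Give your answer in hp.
P = W/t = 5618 J / 38.02 s = 147.8 W = 0.1982 hp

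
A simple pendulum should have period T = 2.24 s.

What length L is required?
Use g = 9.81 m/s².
T = 2π√(L/g) → L = g(T/2π)² = 9.81×(2.24/2π)² = 1.247 m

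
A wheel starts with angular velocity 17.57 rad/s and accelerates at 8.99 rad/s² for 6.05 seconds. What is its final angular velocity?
ω = ω₀ + αt = 17.57 + 8.99 × 6.05 = 71.96 rad/s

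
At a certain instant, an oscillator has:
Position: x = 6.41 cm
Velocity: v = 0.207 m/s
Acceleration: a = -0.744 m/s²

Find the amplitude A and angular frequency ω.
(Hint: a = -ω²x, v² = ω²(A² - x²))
a = −ω²x → ω = √(|a|/x) = √(0.744/0.0641) = 3.407 rad/s
v² = ω²(A² − x²) → A = √(x² + v²/ω²) = √(0.0641² + 0.207²/3.407²) = 0.08832 m = 8.832 cm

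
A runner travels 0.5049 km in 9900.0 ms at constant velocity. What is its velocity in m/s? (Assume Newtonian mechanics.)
v = d/t (with unit conversion) = 51.0 m/s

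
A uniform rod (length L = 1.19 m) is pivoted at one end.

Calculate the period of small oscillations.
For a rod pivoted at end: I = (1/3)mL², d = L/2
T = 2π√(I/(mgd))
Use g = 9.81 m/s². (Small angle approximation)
I/m = (1/3)L² = 0.472 m²; d = L/2 = 0.595 m
T = 2π√(I/(mgd)) = 2π√(0.472/(9.81×0.595)) = 1.787 s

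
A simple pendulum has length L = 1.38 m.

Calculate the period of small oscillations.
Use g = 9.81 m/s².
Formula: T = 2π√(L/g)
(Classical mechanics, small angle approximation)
T = 2π√(L/g) = 2π√(1.38/9.81) = 2.357 s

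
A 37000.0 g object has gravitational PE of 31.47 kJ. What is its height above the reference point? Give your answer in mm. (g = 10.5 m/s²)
PE = mgh → h = PE/(mg) = 3.147e+04 J / (37 kg × 10.5 m/s²) = 81 m = 81000.0 mm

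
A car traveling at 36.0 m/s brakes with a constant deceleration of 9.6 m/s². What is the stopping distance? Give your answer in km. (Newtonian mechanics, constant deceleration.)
d = v₀² / (2a) (with unit conversion) = 0.0675 km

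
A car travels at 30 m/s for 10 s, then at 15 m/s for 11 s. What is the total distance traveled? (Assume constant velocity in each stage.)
d₁ = v₁t₁ = 30 × 10 = 300 m
d₂ = v₂t₂ = 15 × 11 = 165 m
d_total = 300 + 165 = 465 m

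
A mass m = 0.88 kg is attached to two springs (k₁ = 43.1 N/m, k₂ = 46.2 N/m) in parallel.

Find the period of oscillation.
k_eq = k₁+k₂ = 89.3 N/m
T = 2π√(m/k_eq) = 2π√(0.88/89.3) = 0.6237 s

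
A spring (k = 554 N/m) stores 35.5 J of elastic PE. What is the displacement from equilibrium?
PE = ½kx² → x = √(2PE/k) = √(2×35.5/554) = 0.358 m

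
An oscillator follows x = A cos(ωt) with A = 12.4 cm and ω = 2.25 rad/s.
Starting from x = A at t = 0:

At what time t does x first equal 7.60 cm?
cos(ωt) = x/A = 7.6/12.4 = 0.6129
ωt = arccos(0.6129) = 0.9111 rad
t = 0.9111/2.25 = 0.4049 s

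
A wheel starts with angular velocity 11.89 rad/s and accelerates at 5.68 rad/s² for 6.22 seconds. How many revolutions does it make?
θ = ω₀t + ½αt² = 11.89×6.22 + ½×5.68×6.22² = 183.83 rad
Revolutions = θ/(2π) = 183.83/(2π) = 29.26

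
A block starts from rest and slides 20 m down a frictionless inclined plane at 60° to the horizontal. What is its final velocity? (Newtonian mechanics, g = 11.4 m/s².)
a = g sin(θ) = 11.4 × sin(60°) = 9.87 m/s²
v = √(2ad) = √(2 × 9.87 × 20) = 19.87 m/s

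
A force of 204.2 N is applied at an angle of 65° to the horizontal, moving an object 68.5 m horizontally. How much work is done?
W = Fd cosθ = 204.2×68.5×cos(65°) = 5911.5 J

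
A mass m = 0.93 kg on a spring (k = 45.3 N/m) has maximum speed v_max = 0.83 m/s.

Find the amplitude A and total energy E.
½mv²_max = ½kA² → A = v_max√(m/k) = 0.83×√(0.93/45.3) = 0.1189 m = 11.89 cm
E = ½mv²_max = ½×0.93×0.83² = 0.3203 J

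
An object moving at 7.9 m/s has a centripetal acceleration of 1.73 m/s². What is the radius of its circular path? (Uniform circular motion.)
r = v²/a_c = 7.9²/1.73 = 36.08 m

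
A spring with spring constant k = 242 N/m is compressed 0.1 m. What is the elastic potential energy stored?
PE = ½kx² = ½×242×0.1² = 1.21 J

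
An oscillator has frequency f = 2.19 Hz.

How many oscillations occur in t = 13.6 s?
n = f×t = 2.19×13.6 = 29.78 oscillations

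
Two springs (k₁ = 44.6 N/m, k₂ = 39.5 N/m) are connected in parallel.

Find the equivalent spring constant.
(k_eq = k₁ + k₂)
k_eq = k₁ + k₂ = 44.6 + 39.5 = 84.1 N/m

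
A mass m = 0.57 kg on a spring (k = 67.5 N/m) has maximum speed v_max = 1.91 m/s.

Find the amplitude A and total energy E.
½mv²_max = ½kA² → A = v_max√(m/k) = 1.91×√(0.57/67.5) = 0.1755 m = 17.55 cm
E = ½mv²_max = ½×0.57×1.91² = 1.04 J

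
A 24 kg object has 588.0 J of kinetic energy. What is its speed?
KE = ½mv² → v = √(2KE/m) = √(2×588.0/24) = 7.0 m/s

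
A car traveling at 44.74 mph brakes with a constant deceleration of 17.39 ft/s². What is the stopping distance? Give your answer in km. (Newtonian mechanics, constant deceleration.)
d = v₀² / (2a) (with unit conversion) = 0.03773 km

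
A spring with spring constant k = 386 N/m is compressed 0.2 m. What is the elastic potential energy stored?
PE = ½kx² = ½×386×0.2² = 7.72 J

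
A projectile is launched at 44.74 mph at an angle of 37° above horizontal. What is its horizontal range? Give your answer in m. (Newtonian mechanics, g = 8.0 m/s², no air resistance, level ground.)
R = v₀² sin(2θ) / g (with unit conversion) = 48.07 m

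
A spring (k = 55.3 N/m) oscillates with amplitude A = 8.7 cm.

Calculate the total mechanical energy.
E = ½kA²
E = ½kA² = ½×55.3×(0.087)² = 0.2093 J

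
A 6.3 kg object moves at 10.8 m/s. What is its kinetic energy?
KE = ½mv² = ½×6.3×10.8² = 367.416 J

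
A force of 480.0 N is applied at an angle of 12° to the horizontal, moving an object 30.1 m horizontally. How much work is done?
W = Fd cosθ = 480.0×30.1×cos(12°) = 14132.0 J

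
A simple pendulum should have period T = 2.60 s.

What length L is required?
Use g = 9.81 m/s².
T = 2π√(L/g) → L = g(T/2π)² = 9.81×(2.6/2π)² = 1.68 m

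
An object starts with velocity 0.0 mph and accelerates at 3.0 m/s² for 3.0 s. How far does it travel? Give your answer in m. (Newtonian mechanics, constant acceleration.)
d = v₀t + ½at² (with unit conversion) = 13.5 m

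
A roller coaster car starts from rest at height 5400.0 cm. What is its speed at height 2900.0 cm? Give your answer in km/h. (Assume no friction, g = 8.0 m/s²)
mgh₁ = ½mv₂² + mgh₂ → v₂ = √(2g(h₁−h₂)) = √(2×8.0×(54−29)) = 20 m/s = 72.0 km/h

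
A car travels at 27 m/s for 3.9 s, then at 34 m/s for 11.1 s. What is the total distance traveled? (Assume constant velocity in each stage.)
d₁ = v₁t₁ = 27 × 3.9 = 105.3 m
d₂ = v₂t₂ = 34 × 11.1 = 377.4 m
d_total = 105.3 + 377.4 = 482.7 m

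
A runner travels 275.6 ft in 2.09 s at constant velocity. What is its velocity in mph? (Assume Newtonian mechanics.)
v = d/t (with unit conversion) = 89.91 mph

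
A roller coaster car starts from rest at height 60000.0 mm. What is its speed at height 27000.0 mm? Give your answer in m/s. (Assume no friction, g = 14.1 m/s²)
mgh₁ = ½mv₂² + mgh₂ → v₂ = √(2g(h₁−h₂)) = √(2×14.1×(60−27)) = 30.51 m/s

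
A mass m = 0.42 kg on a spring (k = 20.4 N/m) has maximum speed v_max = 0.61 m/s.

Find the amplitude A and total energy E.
½mv²_max = ½kA² → A = v_max√(m/k) = 0.61×√(0.42/20.4) = 0.08753 m = 8.753 cm
E = ½mv²_max = ½×0.42×0.61² = 0.07814 J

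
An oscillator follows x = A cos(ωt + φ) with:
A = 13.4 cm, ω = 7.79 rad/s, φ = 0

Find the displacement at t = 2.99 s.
x = A cos(ωt + φ) = 13.4×cos(7.79×2.99 + 0) = -3.572 cm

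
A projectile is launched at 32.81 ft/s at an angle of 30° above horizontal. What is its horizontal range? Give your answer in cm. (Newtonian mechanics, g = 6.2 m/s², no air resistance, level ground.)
R = v₀² sin(2θ) / g (with unit conversion) = 1397.0 cm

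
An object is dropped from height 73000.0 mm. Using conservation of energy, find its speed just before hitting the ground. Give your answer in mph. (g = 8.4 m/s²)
mgh = ½mv² → v = √(2gh) = √(2×8.4×73) = 35.02 m/s = 78.34 mph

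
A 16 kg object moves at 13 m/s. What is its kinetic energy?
KE = ½mv² = ½×16×13² = 1352.0 J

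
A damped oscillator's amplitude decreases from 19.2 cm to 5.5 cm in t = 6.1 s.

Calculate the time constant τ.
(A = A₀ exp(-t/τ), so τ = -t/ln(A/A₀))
A/A₀ = 5.5/19.2 = 0.2865; ln(A/A₀) = -1.25
τ = −t/ln(A/A₀) = −6.1/-1.25 = 4.879 s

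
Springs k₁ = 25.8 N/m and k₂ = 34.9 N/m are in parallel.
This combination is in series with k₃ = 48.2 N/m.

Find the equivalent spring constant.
k₁₂ = k₁ + k₂ = 60.7 N/m (parallel)
1/k_eq = 1/k₁₂ + 1/k₃ → k_eq = 26.87 N/m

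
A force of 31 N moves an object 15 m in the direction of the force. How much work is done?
W = Fd = 31×15 = 465.0 J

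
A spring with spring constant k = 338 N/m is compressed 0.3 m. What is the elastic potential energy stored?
PE = ½kx² = ½×338×0.3² = 15.21 J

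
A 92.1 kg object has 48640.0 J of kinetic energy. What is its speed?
KE = ½mv² → v = √(2KE/m) = √(2×48640.0/92.1) = 32.5 m/s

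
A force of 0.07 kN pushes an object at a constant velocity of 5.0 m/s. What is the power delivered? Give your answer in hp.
P = Fv = 70 N × 5 m/s = 350 W = 0.4694 hp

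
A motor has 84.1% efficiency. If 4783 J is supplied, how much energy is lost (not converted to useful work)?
W_out = η × W_in = 0.841×4783 = 4022.5 J
W_lost = W_in − W_out = 4783 − 4022.5 = 760.5 J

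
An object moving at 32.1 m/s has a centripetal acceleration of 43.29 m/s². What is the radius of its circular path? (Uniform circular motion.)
r = v²/a_c = 32.1²/43.29 = 23.8 m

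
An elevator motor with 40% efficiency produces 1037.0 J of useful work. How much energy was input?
W_in = W_out/η = 1037.0/0.4 = 2592.5 J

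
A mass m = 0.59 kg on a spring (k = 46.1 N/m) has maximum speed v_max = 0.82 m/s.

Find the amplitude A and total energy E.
½mv²_max = ½kA² → A = v_max√(m/k) = 0.82×√(0.59/46.1) = 0.09277 m = 9.277 cm
E = ½mv²_max = ½×0.59×0.82² = 0.1984 J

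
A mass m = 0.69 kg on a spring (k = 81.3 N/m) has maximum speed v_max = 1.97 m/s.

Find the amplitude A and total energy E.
½mv²_max = ½kA² → A = v_max√(m/k) = 1.97×√(0.69/81.3) = 0.1815 m = 18.15 cm
E = ½mv²_max = ½×0.69×1.97² = 1.339 J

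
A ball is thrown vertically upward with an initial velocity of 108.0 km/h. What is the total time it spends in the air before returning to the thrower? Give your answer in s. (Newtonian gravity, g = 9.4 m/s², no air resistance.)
t_total = 2v₀/g (with unit conversion) = 6.383 s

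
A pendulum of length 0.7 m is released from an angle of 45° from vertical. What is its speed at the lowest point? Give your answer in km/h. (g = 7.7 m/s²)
h = L(1 − cosθ) = 0.7×(1 − cos45°) = 0.205 m
v = √(2gh) = √(2×7.7×0.205) = 1.777 m/s = 6.397 km/h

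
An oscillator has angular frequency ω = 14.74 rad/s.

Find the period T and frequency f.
T = 2π/ω = 2π/14.74 = 0.4263 s; f = ω/2π = 2.346 Hz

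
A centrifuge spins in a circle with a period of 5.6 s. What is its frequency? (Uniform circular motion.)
f = 1/T = 1/5.6 = 0.1786 Hz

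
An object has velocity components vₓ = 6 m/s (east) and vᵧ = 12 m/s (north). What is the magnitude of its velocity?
|v| = √(vₓ² + vᵧ²) = √(6² + 12²) = √(180) = 13.42 m/s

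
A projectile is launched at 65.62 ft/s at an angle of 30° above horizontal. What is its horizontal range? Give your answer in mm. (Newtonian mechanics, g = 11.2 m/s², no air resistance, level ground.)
R = v₀² sin(2θ) / g (with unit conversion) = 30930.0 mm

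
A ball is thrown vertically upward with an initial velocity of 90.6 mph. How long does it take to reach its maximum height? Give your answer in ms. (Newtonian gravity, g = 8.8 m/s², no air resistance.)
t_up = v₀/g (with unit conversion) = 4602.0 ms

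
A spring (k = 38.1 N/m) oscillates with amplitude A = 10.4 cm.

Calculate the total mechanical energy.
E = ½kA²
E = ½kA² = ½×38.1×(0.104)² = 0.206 J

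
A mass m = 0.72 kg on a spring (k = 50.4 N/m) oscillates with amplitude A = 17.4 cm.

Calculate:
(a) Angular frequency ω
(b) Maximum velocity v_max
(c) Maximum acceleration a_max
ω = √(k/m) = √(50.4/0.72) = 8.367 rad/s
v_max = ωA = 8.367×0.174 = 1.456 m/s
a_max = ω²A = 8.367²×0.174 = 12.18 m/s²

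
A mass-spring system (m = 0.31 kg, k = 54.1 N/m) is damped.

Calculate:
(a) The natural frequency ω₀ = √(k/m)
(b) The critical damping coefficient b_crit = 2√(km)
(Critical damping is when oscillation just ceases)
ω₀ = √(k/m) = √(54.1/0.31) = 13.21 rad/s
b_crit = 2√(km) = 2√(54.1×0.31) = 8.19 kg/s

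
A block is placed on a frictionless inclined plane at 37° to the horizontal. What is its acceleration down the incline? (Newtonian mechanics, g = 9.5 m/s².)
a = g sin(θ) = 9.5 × sin(37°) = 9.5 × 0.6018 = 5.72 m/s²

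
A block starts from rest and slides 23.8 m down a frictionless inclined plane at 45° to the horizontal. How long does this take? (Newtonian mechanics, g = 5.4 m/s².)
a = g sin(θ) = 5.4 × sin(45°) = 3.82 m/s²
t = √(2d/a) = √(2 × 23.8 / 3.82) = 3.53 s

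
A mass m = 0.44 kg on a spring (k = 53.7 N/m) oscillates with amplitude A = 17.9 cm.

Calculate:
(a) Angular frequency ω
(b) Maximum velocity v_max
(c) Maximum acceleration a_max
ω = √(k/m) = √(53.7/0.44) = 11.05 rad/s
v_max = ωA = 11.05×0.179 = 1.977 m/s
a_max = ω²A = 11.05²×0.179 = 21.85 m/s²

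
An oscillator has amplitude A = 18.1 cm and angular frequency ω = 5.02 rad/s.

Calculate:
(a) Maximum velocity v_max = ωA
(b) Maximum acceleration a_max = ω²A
v_max = ωA = 5.02×0.181 = 0.9086 m/s
a_max = ω²A = 5.02²×0.181 = 4.561 m/s²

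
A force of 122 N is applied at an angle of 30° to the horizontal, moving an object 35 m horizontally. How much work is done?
W = Fd cosθ = 122×35×cos(30°) = 3697.9 J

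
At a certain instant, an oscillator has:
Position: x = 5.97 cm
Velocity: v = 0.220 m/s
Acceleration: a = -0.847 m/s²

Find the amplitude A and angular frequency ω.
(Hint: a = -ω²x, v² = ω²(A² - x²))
a = −ω²x → ω = √(|a|/x) = √(0.847/0.0597) = 3.767 rad/s
v² = ω²(A² − x²) → A = √(x² + v²/ω²) = √(0.0597² + 0.22²/3.767²) = 0.08352 m = 8.352 cm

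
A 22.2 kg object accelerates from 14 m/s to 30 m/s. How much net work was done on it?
W_net = ΔKE = ½m(v₂² − v₁²) = ½×22.2×(30² − 14²) = 7814.4 J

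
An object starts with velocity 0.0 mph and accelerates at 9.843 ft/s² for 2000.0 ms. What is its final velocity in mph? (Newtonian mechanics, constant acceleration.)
v = v₀ + at (with unit conversion) = 13.42 mph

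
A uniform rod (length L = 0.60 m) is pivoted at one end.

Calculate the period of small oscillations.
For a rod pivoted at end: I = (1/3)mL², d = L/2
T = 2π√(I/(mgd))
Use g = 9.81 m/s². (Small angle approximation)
I/m = (1/3)L² = 0.12 m²; d = L/2 = 0.3 m
T = 2π√(I/(mgd)) = 2π√(0.12/(9.81×0.3)) = 1.269 s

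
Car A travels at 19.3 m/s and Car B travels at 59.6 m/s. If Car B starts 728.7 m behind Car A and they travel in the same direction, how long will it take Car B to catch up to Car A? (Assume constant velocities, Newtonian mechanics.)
Relative speed: v_rel = 59.6 - 19.3 = 40.3 m/s
Time to catch: t = d₀/v_rel = 728.7/40.3 = 18.08 s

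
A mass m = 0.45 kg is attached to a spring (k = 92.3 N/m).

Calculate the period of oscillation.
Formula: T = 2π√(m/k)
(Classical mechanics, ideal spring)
T = 2π√(m/k) = 2π√(0.45/92.3) = 0.4387 s; f = 1/T = 2.279 Hz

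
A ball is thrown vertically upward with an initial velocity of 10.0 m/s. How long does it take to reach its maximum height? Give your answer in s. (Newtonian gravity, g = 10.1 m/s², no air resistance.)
t_up = v₀/g = 0.9901 s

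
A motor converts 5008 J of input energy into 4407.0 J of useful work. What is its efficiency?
η = W_out/W_in = 4407.0/5008 = 0.88 = 88.0%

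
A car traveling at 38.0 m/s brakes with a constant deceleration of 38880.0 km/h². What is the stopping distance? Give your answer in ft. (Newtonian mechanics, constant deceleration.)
d = v₀² / (2a) (with unit conversion) = 789.6 ft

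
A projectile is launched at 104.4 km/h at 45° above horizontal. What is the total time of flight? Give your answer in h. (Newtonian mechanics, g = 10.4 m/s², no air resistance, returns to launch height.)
T = 2v₀sin(θ)/g (with unit conversion) = 0.001095 h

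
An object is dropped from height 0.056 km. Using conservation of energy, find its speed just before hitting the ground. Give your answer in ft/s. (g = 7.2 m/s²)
mgh = ½mv² → v = √(2gh) = √(2×7.2×56) = 28.4 m/s = 93.17 ft/s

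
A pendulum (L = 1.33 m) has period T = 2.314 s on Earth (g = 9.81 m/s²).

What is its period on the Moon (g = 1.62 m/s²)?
T = 2π√(L/g), so T_moon/T_earth = √(g_earth/g_moon)
T_moon = 2π√(1.33/1.62) = 5.693 s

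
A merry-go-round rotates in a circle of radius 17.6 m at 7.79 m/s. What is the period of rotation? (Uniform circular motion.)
T = 2πr/v = 2π×17.6/7.79 = 14.2 s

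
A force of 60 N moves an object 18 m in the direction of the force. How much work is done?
W = Fd = 60×18 = 1080.0 J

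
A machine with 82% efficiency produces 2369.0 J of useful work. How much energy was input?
W_in = W_out/η = 2369.0/0.82 = 2889.0 J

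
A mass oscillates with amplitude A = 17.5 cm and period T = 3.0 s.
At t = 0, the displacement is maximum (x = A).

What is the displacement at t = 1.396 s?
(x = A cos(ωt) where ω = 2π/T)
ω = 2π/T = 2π/3.0 = 2.094 rad/s
x = A cos(ωt) = 17.5×cos(2.094×1.396) = -17.09 cm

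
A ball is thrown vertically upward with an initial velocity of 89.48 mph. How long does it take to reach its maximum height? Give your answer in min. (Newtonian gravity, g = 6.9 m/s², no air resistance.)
t_up = v₀/g (with unit conversion) = 0.09662 min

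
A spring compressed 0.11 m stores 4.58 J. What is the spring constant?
PE = ½kx² → k = 2PE/x² = 2×4.58/0.11² = 757.0 N/m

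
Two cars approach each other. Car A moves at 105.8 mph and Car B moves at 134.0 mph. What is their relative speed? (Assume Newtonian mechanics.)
v_rel = v_A + v_B = 105.8 + 134.0 = 239.8 mph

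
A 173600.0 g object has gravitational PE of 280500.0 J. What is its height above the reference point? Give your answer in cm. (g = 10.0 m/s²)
PE = mgh → h = PE/(mg) = 2.805e+05 J / (173.6 kg × 10.0 m/s²) = 161.6 m = 16160.0 cm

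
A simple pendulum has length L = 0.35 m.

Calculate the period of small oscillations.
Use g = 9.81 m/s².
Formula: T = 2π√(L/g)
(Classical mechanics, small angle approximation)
T = 2π√(L/g) = 2π√(0.35/9.81) = 1.187 s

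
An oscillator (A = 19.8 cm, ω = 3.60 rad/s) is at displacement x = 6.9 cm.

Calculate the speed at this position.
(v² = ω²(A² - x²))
v = ω√(A² − x²) = 3.6×√(0.198² − 0.069²) = 0.6681 m/s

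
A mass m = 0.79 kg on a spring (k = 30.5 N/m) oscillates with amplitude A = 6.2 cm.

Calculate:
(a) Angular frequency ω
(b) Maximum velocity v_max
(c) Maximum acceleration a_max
ω = √(k/m) = √(30.5/0.79) = 6.214 rad/s
v_max = ωA = 6.214×0.062 = 0.3852 m/s
a_max = ω²A = 6.214²×0.062 = 2.394 m/s²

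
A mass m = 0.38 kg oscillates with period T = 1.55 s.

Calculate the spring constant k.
T = 2π√(m/k) → k = m(2π/T)² = 0.38×(2π/1.55)² = 6.244 N/m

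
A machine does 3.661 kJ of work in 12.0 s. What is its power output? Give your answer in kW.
P = W/t = 3661 J / 12 s = 305.1 W = 0.3051 kW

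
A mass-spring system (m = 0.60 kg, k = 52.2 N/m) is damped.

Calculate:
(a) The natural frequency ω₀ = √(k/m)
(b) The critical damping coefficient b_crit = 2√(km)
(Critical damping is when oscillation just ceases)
ω₀ = √(k/m) = √(52.2/0.6) = 9.327 rad/s
b_crit = 2√(km) = 2√(52.2×0.6) = 11.19 kg/s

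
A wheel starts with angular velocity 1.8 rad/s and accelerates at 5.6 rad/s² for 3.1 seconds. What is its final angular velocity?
ω = ω₀ + αt = 1.8 + 5.6 × 3.1 = 19.16 rad/s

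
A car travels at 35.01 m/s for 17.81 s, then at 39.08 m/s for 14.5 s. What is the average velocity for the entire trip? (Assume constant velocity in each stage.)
d₁ = v₁t₁ = 35.01 × 17.81 = 623.528 m
d₂ = v₂t₂ = 39.08 × 14.5 = 566.66 m
d_total = 1190.19 m, t_total = 32.31 s
v_avg = d_total/t_total = 1190.19/32.31 = 36.84 m/s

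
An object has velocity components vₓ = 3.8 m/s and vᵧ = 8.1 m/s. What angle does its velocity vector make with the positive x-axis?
θ = arctan(vᵧ/vₓ) = arctan(8.1/3.8) = 64.87°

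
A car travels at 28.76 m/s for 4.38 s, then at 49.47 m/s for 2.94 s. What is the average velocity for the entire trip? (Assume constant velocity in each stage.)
d₁ = v₁t₁ = 28.76 × 4.38 = 125.969 m
d₂ = v₂t₂ = 49.47 × 2.94 = 145.442 m
d_total = 271.41 m, t_total = 7.32 s
v_avg = d_total/t_total = 271.41/7.32 = 37.08 m/s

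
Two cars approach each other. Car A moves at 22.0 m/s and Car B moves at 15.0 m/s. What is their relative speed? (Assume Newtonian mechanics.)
v_rel = v_A + v_B = 22.0 + 15.0 = 37.0 m/s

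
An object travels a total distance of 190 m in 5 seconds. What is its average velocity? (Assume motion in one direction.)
v_avg = Δd / Δt = 190 / 5 = 38.0 m/s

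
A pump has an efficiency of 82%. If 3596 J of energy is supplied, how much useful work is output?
W_out = η × W_in = 0.82 × 3596 = 2948.7 J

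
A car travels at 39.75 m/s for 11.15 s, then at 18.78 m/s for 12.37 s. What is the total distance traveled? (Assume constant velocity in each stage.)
d₁ = v₁t₁ = 39.75 × 11.15 = 443.213 m
d₂ = v₂t₂ = 18.78 × 12.37 = 232.309 m
d_total = 443.213 + 232.309 = 675.52 m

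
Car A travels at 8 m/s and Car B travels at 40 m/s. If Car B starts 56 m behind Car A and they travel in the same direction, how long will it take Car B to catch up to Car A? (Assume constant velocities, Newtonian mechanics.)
Relative speed: v_rel = 40 - 8 = 32 m/s
Time to catch: t = d₀/v_rel = 56/32 = 1.75 s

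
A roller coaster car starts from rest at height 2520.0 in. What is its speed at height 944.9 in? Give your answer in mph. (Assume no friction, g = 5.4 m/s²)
mgh₁ = ½mv₂² + mgh₂ → v₂ = √(2g(h₁−h₂)) = √(2×5.4×(64.01−24)) = 20.79 m/s = 46.5 mph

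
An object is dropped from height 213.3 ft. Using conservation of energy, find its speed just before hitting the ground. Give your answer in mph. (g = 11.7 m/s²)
mgh = ½mv² → v = √(2gh) = √(2×11.7×65.01) = 39 m/s = 87.25 mph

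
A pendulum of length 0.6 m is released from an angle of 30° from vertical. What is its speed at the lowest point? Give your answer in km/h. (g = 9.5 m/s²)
h = L(1 − cosθ) = 0.6×(1 − cos30°) = 0.08038 m
v = √(2gh) = √(2×9.5×0.08038) = 1.236 m/s = 4.449 km/h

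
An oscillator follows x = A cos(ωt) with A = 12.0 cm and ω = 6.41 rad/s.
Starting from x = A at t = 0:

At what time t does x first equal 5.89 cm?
cos(ωt) = x/A = 5.89/12.0 = 0.4908
ωt = arccos(0.4908) = 1.058 rad
t = 1.058/6.41 = 0.165 s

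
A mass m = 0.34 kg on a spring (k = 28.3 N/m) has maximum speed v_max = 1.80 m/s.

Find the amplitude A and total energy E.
½mv²_max = ½kA² → A = v_max√(m/k) = 1.8×√(0.34/28.3) = 0.1973 m = 19.73 cm
E = ½mv²_max = ½×0.34×1.8² = 0.5508 J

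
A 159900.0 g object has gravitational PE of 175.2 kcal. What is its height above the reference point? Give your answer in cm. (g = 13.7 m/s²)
PE = mgh → h = PE/(mg) = 7.33e+05 J / (159.9 kg × 13.7 m/s²) = 334.6 m = 33460.0 cm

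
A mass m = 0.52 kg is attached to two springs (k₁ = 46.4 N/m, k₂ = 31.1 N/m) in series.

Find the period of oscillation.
k_eq = k₁k₂/(k₁+k₂) = 18.62 N/m
T = 2π√(m/k_eq) = 2π√(0.52/18.62) = 1.05 s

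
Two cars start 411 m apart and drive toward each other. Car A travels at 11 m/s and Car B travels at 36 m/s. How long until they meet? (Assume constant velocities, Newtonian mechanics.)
Combined speed: v_combined = 11 + 36 = 47 m/s
Time to meet: t = d/47 = 411/47 = 8.74 s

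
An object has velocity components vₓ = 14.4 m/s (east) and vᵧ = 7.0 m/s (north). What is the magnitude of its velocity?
|v| = √(vₓ² + vᵧ²) = √(14.4² + 7.0²) = √(256.36) = 16.01 m/s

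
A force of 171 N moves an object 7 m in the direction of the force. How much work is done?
W = Fd = 171×7 = 1197.0 J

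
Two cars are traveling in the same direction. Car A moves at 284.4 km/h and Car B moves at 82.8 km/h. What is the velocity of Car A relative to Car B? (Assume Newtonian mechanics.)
v_rel = v_A - v_B = 284.4 - 82.8 = 201.6 km/h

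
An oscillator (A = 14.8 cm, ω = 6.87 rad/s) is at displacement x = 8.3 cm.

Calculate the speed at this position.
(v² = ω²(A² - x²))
v = ω√(A² − x²) = 6.87×√(0.148² − 0.083²) = 0.8418 m/s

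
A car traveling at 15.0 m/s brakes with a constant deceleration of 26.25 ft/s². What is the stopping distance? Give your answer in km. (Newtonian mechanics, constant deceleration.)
d = v₀² / (2a) (with unit conversion) = 0.01406 km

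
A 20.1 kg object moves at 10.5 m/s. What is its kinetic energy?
KE = ½mv² = ½×20.1×10.5² = 1108.013 J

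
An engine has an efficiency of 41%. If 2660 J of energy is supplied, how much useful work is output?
W_out = η × W_in = 0.41 × 2660 = 1090.6 J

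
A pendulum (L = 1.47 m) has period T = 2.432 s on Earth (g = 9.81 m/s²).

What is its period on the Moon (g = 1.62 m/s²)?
T = 2π√(L/g), so T_moon/T_earth = √(g_earth/g_moon)
T_moon = 2π√(1.47/1.62) = 5.985 s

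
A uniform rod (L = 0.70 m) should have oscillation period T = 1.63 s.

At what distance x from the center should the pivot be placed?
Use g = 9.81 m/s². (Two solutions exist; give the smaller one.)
T = 2π√((L²/12 + x²)/(gx)). Let c = T²g/(4π²) = 0.6602.
x² − cx + L²/12 = 0 → x = (c − √(c² − L²/3))/2 = 0.06908 m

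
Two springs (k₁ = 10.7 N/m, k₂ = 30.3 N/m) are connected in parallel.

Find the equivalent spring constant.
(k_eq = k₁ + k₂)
k_eq = k₁ + k₂ = 10.7 + 30.3 = 41 N/m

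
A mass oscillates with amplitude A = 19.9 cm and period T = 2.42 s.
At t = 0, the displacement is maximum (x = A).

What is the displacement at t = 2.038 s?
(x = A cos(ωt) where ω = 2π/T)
ω = 2π/T = 2π/2.42 = 2.596 rad/s
x = A cos(ωt) = 19.9×cos(2.596×2.038) = 10.89 cm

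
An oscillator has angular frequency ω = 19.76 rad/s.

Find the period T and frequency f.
T = 2π/ω = 2π/19.76 = 0.318 s; f = ω/2π = 3.145 Hz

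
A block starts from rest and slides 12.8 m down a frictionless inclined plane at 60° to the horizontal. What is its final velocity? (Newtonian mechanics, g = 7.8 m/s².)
a = g sin(θ) = 7.8 × sin(60°) = 6.75 m/s²
v = √(2ad) = √(2 × 6.75 × 12.8) = 13.15 m/s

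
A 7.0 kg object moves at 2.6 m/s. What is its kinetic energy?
KE = ½mv² = ½×7.0×2.6² = 23.66 J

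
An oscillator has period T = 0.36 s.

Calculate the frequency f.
f = 1/T = 1/0.36 = 2.778 Hz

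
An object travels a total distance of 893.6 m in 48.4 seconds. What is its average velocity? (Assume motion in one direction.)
v_avg = Δd / Δt = 893.6 / 48.4 = 18.46 m/s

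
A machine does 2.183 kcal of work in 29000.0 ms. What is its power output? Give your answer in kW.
P = W/t = 9134 J / 29 s = 315 W = 0.315 kW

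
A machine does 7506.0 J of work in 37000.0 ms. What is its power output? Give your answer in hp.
P = W/t = 7506 J / 37 s = 202.9 W = 0.272 hp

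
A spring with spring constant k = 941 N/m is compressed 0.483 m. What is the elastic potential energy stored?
PE = ½kx² = ½×941×0.483² = 109.8 J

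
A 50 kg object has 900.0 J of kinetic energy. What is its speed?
KE = ½mv² → v = √(2KE/m) = √(2×900.0/50) = 6.0 m/s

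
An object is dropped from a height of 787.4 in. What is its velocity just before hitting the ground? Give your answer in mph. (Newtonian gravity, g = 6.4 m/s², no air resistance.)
v = √(2gh) (with unit conversion) = 35.79 mph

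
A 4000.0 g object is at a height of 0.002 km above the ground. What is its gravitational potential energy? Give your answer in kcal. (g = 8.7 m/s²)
PE = mgh = 4 kg × 8.7 m/s² × 2 m = 69.6 J = 0.01663 kcal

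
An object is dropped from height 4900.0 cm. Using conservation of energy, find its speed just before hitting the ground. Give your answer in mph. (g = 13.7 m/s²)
mgh = ½mv² → v = √(2gh) = √(2×13.7×49) = 36.64 m/s = 81.96 mph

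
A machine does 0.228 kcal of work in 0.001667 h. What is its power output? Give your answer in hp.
P = W/t = 954 J / 6.001 s = 159 W = 0.2132 hp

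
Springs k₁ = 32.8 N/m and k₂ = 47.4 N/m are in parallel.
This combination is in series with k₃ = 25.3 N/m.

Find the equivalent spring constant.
k₁₂ = k₁ + k₂ = 80.2 N/m (parallel)
1/k_eq = 1/k₁₂ + 1/k₃ → k_eq = 19.23 N/m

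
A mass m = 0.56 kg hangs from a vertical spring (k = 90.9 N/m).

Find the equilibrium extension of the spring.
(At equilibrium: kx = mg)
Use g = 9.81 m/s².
x_eq = mg/k = 0.56×9.81/90.9 = 0.06044 m = 6.044 cm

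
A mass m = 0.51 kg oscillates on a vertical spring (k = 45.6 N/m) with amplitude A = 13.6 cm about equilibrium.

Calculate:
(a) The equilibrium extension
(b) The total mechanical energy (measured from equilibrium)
x_eq = mg/k = 0.51×9.81/45.6 = 0.1097 m = 10.97 cm
E = ½kA² = ½×45.6×(0.136)² = 0.4217 J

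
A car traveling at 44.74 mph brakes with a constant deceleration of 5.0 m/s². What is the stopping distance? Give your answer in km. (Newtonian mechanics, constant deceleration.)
d = v₀² / (2a) (with unit conversion) = 0.04 km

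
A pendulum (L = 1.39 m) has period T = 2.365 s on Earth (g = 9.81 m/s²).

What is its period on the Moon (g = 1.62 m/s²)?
T = 2π√(L/g), so T_moon/T_earth = √(g_earth/g_moon)
T_moon = 2π√(1.39/1.62) = 5.82 s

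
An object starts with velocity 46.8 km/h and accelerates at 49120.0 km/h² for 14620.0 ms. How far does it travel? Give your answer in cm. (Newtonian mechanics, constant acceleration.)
d = v₀t + ½at² (with unit conversion) = 59510.0 cm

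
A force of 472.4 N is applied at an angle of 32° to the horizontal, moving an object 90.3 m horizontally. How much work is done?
W = Fd cosθ = 472.4×90.3×cos(32°) = 36176.0 J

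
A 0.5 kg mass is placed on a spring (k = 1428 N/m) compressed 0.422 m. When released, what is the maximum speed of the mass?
½kx² = ½mv² → v = x√(k/m) = 0.422×√(1428/0.5) = 22.55 m/s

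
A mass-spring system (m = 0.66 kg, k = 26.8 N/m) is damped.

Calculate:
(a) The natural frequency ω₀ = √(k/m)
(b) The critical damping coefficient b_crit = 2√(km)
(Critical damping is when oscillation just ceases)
ω₀ = √(k/m) = √(26.8/0.66) = 6.372 rad/s
b_crit = 2√(km) = 2√(26.8×0.66) = 8.411 kg/s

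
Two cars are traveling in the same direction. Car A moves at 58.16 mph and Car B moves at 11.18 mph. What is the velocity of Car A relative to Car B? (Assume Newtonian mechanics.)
v_rel = v_A - v_B = 58.16 - 11.18 = 46.98 mph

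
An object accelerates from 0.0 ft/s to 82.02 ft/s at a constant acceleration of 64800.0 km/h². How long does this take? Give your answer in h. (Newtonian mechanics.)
t = (v - v₀)/a (with unit conversion) = 0.001389 h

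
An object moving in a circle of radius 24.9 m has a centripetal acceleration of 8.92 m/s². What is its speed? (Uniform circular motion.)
v = √(a_c × r) = √(8.92 × 24.9) = 14.9 m/s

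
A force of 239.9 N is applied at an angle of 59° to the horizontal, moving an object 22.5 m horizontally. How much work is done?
W = Fd cosθ = 239.9×22.5×cos(59°) = 2780.0 J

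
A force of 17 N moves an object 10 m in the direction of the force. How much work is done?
W = Fd = 17×10 = 170.0 J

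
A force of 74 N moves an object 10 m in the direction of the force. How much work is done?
W = Fd = 74×10 = 740.0 J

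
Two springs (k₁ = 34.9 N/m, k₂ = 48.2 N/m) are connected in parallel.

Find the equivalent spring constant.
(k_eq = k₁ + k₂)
k_eq = k₁ + k₂ = 34.9 + 48.2 = 83.1 N/m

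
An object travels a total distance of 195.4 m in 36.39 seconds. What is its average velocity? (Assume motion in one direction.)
v_avg = Δd / Δt = 195.4 / 36.39 = 5.37 m/s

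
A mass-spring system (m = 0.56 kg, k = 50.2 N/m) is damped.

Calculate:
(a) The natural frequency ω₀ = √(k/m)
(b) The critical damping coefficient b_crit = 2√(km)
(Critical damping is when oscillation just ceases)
ω₀ = √(k/m) = √(50.2/0.56) = 9.468 rad/s
b_crit = 2√(km) = 2√(50.2×0.56) = 10.6 kg/s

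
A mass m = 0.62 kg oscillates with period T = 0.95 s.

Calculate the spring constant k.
T = 2π√(m/k) → k = m(2π/T)² = 0.62×(2π/0.95)² = 27.12 N/m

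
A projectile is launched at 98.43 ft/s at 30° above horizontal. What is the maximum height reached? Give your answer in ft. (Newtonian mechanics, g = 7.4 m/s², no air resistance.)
H = v₀²sin²(θ)/(2g) (with unit conversion) = 49.88 ft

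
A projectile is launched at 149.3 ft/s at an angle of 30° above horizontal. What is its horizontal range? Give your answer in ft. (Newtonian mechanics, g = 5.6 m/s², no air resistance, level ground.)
R = v₀² sin(2θ) / g (with unit conversion) = 1051.0 ft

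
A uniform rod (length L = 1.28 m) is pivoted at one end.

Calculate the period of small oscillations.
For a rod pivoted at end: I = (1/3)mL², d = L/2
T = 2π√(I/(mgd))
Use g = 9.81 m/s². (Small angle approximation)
I/m = (1/3)L² = 0.5461 m²; d = L/2 = 0.64 m
T = 2π√(I/(mgd)) = 2π√(0.5461/(9.81×0.64)) = 1.853 s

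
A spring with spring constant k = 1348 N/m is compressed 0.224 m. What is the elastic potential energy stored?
PE = ½kx² = ½×1348×0.224² = 33.82 J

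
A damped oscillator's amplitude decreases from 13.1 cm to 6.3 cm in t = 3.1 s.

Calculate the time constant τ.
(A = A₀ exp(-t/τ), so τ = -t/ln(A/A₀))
A/A₀ = 6.3/13.1 = 0.4809; ln(A/A₀) = -0.7321
τ = −t/ln(A/A₀) = −3.1/-0.7321 = 4.235 s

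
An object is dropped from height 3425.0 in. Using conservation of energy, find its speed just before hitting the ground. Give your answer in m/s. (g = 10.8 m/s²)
mgh = ½mv² → v = √(2gh) = √(2×10.8×86.99) = 43.35 m/s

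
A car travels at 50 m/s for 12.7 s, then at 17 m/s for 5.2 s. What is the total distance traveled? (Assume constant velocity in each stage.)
d₁ = v₁t₁ = 50 × 12.7 = 635 m
d₂ = v₂t₂ = 17 × 5.2 = 88.4 m
d_total = 635 + 88.4 = 723.4 m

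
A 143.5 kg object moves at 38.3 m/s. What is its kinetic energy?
KE = ½mv² = ½×143.5×38.3² = 105249.4 J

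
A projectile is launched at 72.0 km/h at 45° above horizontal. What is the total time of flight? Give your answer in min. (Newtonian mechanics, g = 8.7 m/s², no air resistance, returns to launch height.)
T = 2v₀sin(θ)/g (with unit conversion) = 0.05418 min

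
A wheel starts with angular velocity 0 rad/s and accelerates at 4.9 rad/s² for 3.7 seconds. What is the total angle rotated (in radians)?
θ = ω₀t + ½αt² = 0×3.7 + ½×4.9×3.7² = 33.54 rad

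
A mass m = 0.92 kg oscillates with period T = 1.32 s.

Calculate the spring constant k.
T = 2π√(m/k) → k = m(2π/T)² = 0.92×(2π/1.32)² = 20.84 N/m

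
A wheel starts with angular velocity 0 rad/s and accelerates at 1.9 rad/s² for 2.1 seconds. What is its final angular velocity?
ω = ω₀ + αt = 0 + 1.9 × 2.1 = 3.99 rad/s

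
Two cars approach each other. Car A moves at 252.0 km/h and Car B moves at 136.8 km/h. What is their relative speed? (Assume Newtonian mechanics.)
v_rel = v_A + v_B = 252.0 + 136.8 = 388.8 km/h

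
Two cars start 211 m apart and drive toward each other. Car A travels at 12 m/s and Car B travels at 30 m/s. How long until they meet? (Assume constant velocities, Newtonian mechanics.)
Combined speed: v_combined = 12 + 30 = 42 m/s
Time to meet: t = d/42 = 211/42 = 5.02 s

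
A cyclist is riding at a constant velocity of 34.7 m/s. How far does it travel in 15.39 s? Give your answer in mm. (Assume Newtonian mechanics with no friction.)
d = vt (with unit conversion) = 534000.0 mm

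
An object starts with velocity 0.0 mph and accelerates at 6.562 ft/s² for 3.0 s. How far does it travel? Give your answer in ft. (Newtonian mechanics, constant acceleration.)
d = v₀t + ½at² (with unit conversion) = 29.53 ft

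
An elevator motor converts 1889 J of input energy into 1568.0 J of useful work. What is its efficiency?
η = W_out/W_in = 1568.0/1889 = 0.8301 = 83.01%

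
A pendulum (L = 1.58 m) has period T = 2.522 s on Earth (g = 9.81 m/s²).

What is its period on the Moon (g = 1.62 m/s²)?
T = 2π√(L/g), so T_moon/T_earth = √(g_earth/g_moon)
T_moon = 2π√(1.58/1.62) = 6.205 s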